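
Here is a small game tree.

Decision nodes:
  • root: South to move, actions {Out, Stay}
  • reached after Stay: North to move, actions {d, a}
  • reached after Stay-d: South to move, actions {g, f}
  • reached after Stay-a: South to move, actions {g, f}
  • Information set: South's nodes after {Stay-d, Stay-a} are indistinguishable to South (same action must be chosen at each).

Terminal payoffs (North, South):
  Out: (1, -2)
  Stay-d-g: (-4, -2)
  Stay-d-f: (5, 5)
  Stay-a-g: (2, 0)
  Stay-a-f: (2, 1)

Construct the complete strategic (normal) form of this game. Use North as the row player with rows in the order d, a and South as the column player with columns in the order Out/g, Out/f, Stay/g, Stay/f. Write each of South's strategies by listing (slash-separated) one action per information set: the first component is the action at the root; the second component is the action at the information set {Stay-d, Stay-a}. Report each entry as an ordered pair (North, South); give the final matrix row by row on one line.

Row d: Out/g→(1,-2), Out/f→(1,-2), Stay/g→(-4,-2), Stay/f→(5,5)
Row a: Out/g→(1,-2), Out/f→(1,-2), Stay/g→(2,0), Stay/f→(2,1)

d: (1,-2) (1,-2) (-4,-2) (5,5) | a: (1,-2) (1,-2) (2,0) (2,1)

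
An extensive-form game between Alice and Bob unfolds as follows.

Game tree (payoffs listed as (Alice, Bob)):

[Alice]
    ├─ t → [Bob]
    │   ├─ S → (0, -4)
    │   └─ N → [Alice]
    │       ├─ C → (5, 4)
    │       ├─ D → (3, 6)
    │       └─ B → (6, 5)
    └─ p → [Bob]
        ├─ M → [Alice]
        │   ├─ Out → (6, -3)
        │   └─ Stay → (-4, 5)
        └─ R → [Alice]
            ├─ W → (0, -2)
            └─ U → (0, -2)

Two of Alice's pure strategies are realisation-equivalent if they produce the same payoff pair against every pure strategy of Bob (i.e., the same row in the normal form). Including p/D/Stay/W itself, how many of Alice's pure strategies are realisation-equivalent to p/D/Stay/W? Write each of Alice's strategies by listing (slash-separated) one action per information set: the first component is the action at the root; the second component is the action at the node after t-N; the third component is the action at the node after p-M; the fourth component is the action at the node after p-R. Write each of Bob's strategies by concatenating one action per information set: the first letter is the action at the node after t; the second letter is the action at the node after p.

Row for p/D/Stay/W (columns SM, SR, NM, NR): (-4,5) (0,-2) (-4,5) (0,-2).
Under p/D/Stay/W, Alice's choice at the node after t-N can never be reached regardless of what Bob does, so varying those choices leaves every outcome unchanged.
Holding the reachable choices fixed and varying the unreachable one freely already gives 3 equivalent strategies.
Checking the remaining rows, p/C/Stay/U, p/D/Stay/U, p/B/Stay/U also happen to give the same payoffs in every column, bringing the total to 6: p/C/Stay/W, p/C/Stay/U, p/D/Stay/W, p/D/Stay/U, p/B/Stay/W, p/B/Stay/U.

6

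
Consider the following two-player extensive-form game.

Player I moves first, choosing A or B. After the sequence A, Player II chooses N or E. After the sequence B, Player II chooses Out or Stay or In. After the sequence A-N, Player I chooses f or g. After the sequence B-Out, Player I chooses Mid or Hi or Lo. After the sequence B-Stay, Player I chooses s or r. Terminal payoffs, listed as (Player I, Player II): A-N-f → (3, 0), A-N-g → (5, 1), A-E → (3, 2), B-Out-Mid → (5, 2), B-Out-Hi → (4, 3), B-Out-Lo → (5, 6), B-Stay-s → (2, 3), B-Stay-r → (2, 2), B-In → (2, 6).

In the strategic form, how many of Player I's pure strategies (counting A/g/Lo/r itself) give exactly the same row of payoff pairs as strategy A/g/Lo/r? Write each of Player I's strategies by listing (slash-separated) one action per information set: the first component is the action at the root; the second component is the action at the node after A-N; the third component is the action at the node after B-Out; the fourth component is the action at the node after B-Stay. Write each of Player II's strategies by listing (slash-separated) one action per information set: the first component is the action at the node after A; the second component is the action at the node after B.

Row for A/g/Lo/r (columns N/Out, N/Stay, N/In, E/Out, E/Stay, E/In): (5,1) (5,1) (5,1) (3,2) (3,2) (3,2).
Under A/g/Lo/r, Player I's choice at the node after B-Out and at the node after B-Stay can never be reached regardless of what Player II does, so varying those choices leaves every outcome unchanged.
Holding the reachable choices fixed and varying the unreachable ones freely already gives 3 × 2 = 6 equivalent strategies.
No other strategy reproduces this row, so those 6 are the full class: A/g/Mid/s, A/g/Mid/r, A/g/Hi/s, A/g/Hi/r, A/g/Lo/s, A/g/Lo/r.

6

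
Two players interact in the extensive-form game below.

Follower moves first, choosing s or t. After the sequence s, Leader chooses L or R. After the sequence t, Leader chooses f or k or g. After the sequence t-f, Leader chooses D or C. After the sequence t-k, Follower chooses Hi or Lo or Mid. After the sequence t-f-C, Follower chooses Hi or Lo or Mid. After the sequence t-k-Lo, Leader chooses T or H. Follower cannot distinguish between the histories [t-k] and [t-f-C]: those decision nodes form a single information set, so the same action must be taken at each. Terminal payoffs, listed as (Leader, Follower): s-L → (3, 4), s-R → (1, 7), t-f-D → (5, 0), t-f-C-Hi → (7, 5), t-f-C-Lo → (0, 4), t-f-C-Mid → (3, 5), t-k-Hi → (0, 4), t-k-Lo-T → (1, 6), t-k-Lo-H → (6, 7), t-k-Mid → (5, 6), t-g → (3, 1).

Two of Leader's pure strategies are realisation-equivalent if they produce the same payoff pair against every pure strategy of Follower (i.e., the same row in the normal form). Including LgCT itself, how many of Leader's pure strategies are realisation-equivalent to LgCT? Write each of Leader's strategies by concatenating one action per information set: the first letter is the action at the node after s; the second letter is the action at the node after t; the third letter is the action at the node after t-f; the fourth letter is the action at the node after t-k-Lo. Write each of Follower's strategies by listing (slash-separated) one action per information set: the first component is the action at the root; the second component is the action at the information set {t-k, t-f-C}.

Row for LgCT (columns s/Hi, s/Lo, s/Mid, t/Hi, t/Lo, t/Mid): (3,4) (3,4) (3,4) (3,1) (3,1) (3,1).
Under LgCT, Leader's choice at the node after t-f and at the node after t-k-Lo can never be reached regardless of what Follower does, so varying those choices leaves every outcome unchanged.
Holding the reachable choices fixed and varying the unreachable ones freely already gives 2 × 2 = 4 equivalent strategies.
No other strategy reproduces this row, so those 4 are the full class: LgDT, LgDH, LgCT, LgCH.

4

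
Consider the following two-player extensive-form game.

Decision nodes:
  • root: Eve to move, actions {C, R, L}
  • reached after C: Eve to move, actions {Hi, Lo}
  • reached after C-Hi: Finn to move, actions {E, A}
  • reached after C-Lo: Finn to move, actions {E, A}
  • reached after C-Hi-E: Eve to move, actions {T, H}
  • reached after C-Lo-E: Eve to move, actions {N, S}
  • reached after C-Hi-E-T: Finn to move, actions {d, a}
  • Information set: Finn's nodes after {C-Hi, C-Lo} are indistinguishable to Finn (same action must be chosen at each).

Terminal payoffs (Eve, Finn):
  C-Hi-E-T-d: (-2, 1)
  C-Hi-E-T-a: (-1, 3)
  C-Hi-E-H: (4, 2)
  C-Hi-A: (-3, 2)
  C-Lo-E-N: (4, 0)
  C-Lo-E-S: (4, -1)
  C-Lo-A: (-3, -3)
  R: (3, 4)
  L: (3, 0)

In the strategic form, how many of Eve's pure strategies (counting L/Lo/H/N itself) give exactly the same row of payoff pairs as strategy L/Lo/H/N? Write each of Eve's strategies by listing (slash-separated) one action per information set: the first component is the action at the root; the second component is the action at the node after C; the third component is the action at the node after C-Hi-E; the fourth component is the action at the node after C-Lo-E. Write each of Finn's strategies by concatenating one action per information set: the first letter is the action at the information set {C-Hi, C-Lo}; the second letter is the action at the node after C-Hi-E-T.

8

Row for L/Lo/H/N (columns Ed, Ea, Ad, Aa): (3,0) (3,0) (3,0) (3,0).
Under L/Lo/H/N, Eve's choice at the node after C and at the node after C-Hi-E and at the node after C-Lo-E can never be reached regardless of what Finn does, so varying those choices leaves every outcome unchanged.
Holding the reachable choices fixed and varying the unreachable ones freely already gives 2 × 2 × 2 = 8 equivalent strategies.
No other strategy reproduces this row, so those 8 are the full class: L/Hi/T/N, L/Hi/T/S, L/Hi/H/N, L/Hi/H/S, L/Lo/T/N, L/Lo/T/S, L/Lo/H/N, L/Lo/H/S.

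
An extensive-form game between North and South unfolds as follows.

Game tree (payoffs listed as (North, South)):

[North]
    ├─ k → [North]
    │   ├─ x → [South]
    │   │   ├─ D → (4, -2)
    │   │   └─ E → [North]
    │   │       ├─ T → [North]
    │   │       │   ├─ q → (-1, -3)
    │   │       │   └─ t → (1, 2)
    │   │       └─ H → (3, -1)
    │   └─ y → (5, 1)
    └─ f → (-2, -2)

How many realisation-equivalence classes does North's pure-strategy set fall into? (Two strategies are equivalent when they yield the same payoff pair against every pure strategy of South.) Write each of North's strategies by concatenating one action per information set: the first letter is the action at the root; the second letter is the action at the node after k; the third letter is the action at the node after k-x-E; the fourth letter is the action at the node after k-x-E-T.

5

North has 16 pure strategies: kxTq, kxTt, kxHq, kxHt, kyTq, kyTt, kyHq, kyHt, fxTq, fxTt, fxHq, fxHt, fyTq, fyTt, fyHq, fyHt. Columns: D, E.
{kxTq} → row (4,-2) (-1,-3)
{kxTt} → row (4,-2) (1,2)
{kxHq, kxHt} → row (4,-2) (3,-1)
{kyTq, kyTt, kyHq, kyHt} → row (5,1) (5,1)
{fxTq, fxTt, fxHq, fxHt, fyTq, fyTt, fyHq, fyHt} → row (-2,-2) (-2,-2)
That's 5 distinct rows out of 16 strategies.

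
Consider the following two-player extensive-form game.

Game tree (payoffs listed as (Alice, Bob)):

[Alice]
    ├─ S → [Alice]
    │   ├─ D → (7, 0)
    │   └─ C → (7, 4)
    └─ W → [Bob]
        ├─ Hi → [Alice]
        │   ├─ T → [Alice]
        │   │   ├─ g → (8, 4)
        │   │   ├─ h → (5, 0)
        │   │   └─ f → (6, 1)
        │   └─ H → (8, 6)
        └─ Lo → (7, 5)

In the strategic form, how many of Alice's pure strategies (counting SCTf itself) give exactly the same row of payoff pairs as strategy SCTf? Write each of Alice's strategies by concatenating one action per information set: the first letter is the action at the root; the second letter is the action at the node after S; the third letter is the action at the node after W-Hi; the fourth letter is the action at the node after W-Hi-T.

Row for SCTf (columns Hi, Lo): (7,4) (7,4).
Under SCTf, Alice's choice at the node after W-Hi and at the node after W-Hi-T can never be reached regardless of what Bob does, so varying those choices leaves every outcome unchanged.
Holding the reachable choices fixed and varying the unreachable ones freely already gives 2 × 3 = 6 equivalent strategies.
No other strategy reproduces this row, so those 6 are the full class: SCTg, SCTh, SCTf, SCHg, SCHh, SCHf.

6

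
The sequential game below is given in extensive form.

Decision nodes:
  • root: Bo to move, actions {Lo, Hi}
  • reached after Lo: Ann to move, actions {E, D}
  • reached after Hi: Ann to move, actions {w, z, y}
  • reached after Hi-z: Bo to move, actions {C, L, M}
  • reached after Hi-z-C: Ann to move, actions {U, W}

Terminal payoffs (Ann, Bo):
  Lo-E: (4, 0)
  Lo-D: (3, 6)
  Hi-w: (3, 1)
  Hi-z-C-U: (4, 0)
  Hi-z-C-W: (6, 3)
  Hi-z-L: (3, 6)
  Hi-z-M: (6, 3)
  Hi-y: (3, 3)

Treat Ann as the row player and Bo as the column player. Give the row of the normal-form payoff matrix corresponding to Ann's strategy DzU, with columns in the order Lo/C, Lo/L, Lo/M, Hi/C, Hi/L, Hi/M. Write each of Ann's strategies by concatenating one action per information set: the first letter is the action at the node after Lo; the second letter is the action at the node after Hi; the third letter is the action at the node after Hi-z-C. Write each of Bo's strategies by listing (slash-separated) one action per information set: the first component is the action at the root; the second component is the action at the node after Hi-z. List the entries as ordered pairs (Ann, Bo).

(3,6) (3,6) (3,6) (4,0) (3,6) (6,3)

vs Lo/C: Bo plays Lo → Ann plays D at [Lo] → (3, 6)
vs Lo/L: Bo plays Lo → Ann plays D at [Lo] → (3, 6)
vs Lo/M: Bo plays Lo → Ann plays D at [Lo] → (3, 6)
vs Hi/C: Bo plays Hi → Ann plays z at [Hi] → Bo plays C at [Hi-z] → Ann plays U at [Hi-z-C] → (4, 0)
vs Hi/L: Bo plays Hi → Ann plays z at [Hi] → Bo plays L at [Hi-z] → (3, 6)
vs Hi/M: Bo plays Hi → Ann plays z at [Hi] → Bo plays M at [Hi-z] → (6, 3)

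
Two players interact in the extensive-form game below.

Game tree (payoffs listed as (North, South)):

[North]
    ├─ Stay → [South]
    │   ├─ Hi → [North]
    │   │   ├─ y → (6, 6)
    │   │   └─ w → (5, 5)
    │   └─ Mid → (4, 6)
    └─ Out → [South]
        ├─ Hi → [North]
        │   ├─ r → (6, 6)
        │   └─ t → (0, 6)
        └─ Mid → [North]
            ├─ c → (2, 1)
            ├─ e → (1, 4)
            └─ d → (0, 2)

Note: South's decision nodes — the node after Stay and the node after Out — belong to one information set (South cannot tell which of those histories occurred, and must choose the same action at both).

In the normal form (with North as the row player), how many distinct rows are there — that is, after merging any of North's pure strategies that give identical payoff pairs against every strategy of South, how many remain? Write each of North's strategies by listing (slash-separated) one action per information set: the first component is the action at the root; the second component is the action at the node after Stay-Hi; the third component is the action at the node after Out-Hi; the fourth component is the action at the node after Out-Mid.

North has 24 pure strategies: Stay/y/r/c, Stay/y/r/e, Stay/y/r/d, Stay/y/t/c, Stay/y/t/e, Stay/y/t/d, Stay/w/r/c, Stay/w/r/e, Stay/w/r/d, Stay/w/t/c, Stay/w/t/e, Stay/w/t/d, Out/y/r/c, Out/y/r/e, Out/y/r/d, Out/y/t/c, Out/y/t/e, Out/y/t/d, Out/w/r/c, Out/w/r/e, Out/w/r/d, Out/w/t/c, Out/w/t/e, Out/w/t/d. Columns: Hi, Mid.
{Stay/y/r/c, Stay/y/r/e, Stay/y/r/d, Stay/y/t/c, Stay/y/t/e, Stay/y/t/d} → row (6,6) (4,6)
{Stay/w/r/c, Stay/w/r/e, Stay/w/r/d, Stay/w/t/c, Stay/w/t/e, Stay/w/t/d} → row (5,5) (4,6)
{Out/y/r/c, Out/w/r/c} → row (6,6) (2,1)
{Out/y/r/e, Out/w/r/e} → row (6,6) (1,4)
{Out/y/r/d, Out/w/r/d} → row (6,6) (0,2)
{Out/y/t/c, Out/w/t/c} → row (0,6) (2,1)
{Out/y/t/e, Out/w/t/e} → row (0,6) (1,4)
{Out/y/t/d, Out/w/t/d} → row (0,6) (0,2)
That's 8 distinct rows out of 24 strategies.

8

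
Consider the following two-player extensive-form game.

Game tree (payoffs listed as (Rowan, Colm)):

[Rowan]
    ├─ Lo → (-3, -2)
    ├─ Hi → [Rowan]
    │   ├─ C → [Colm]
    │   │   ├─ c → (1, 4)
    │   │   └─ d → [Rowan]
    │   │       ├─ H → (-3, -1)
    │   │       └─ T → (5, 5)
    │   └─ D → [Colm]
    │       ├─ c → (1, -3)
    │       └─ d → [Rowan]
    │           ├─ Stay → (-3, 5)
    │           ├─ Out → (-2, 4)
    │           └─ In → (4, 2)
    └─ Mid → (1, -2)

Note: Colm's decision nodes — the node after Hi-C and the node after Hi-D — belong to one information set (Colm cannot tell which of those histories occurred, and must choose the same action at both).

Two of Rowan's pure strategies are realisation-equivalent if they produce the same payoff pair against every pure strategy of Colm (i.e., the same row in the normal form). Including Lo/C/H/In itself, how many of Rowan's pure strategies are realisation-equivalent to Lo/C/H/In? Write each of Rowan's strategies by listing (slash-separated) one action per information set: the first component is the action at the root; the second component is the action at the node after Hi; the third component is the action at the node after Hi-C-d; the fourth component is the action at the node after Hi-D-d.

12

Row for Lo/C/H/In (columns c, d): (-3,-2) (-3,-2).
Under Lo/C/H/In, Rowan's choice at the node after Hi and at the node after Hi-C-d and at the node after Hi-D-d can never be reached regardless of what Colm does, so varying those choices leaves every outcome unchanged.
Holding the reachable choices fixed and varying the unreachable ones freely already gives 2 × 2 × 3 = 12 equivalent strategies.
No other strategy reproduces this row, so those 12 are the full class: Lo/C/H/Stay, Lo/C/H/Out, Lo/C/H/In, Lo/C/T/Stay, Lo/C/T/Out, Lo/C/T/In, Lo/D/H/Stay, Lo/D/H/Out, Lo/D/H/In, Lo/D/T/Stay, Lo/D/T/Out, Lo/D/T/In.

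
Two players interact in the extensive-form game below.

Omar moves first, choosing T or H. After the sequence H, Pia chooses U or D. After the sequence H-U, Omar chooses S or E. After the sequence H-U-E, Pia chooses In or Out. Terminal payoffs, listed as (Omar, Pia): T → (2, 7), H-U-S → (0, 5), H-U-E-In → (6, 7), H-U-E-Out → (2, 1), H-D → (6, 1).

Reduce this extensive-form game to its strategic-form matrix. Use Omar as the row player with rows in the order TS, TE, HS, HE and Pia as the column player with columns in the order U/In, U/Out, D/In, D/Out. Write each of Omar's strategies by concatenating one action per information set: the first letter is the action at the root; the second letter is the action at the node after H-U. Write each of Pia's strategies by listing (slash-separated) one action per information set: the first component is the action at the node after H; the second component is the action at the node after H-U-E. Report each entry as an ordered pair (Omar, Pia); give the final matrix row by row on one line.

         U/In    U/Out     D/In    D/Out
  TS    (2,7)    (2,7)    (2,7)    (2,7)
  TE    (2,7)    (2,7)    (2,7)    (2,7)
  HS    (0,5)    (0,5)    (6,1)    (6,1)
  HE    (6,7)    (2,1)    (6,1)    (6,1)

TS: (2,7) (2,7) (2,7) (2,7) | TE: (2,7) (2,7) (2,7) (2,7) | HS: (0,5) (0,5) (6,1) (6,1) | HE: (6,7) (2,1) (6,1) (6,1)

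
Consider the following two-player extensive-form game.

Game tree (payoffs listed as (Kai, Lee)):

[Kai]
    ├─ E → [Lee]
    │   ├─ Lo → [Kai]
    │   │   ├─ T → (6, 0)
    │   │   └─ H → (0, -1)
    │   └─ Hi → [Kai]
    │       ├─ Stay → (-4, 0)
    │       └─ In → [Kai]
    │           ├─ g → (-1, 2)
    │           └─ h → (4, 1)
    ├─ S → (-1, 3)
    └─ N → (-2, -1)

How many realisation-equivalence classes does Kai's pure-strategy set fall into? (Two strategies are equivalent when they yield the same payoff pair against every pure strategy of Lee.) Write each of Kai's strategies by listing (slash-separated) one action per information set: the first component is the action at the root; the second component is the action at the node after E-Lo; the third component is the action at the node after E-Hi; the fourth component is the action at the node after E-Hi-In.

Kai has 24 pure strategies: E/T/Stay/g, E/T/Stay/h, E/T/In/g, E/T/In/h, E/H/Stay/g, E/H/Stay/h, E/H/In/g, E/H/In/h, S/T/Stay/g, S/T/Stay/h, S/T/In/g, S/T/In/h, S/H/Stay/g, S/H/Stay/h, S/H/In/g, S/H/In/h, N/T/Stay/g, N/T/Stay/h, N/T/In/g, N/T/In/h, N/H/Stay/g, N/H/Stay/h, N/H/In/g, N/H/In/h. Columns: Lo, Hi.
{E/T/Stay/g, E/T/Stay/h} → row (6,0) (-4,0)
{E/T/In/g} → row (6,0) (-1,2)
{E/T/In/h} → row (6,0) (4,1)
{E/H/Stay/g, E/H/Stay/h} → row (0,-1) (-4,0)
{E/H/In/g} → row (0,-1) (-1,2)
{E/H/In/h} → row (0,-1) (4,1)
{S/T/Stay/g, S/T/Stay/h, S/T/In/g, S/T/In/h, S/H/Stay/g, S/H/Stay/h, S/H/In/g, S/H/In/h} → row (-1,3) (-1,3)
{N/T/Stay/g, N/T/Stay/h, N/T/In/g, N/T/In/h, N/H/Stay/g, N/H/Stay/h, N/H/In/g, N/H/In/h} → row (-2,-1) (-2,-1)
That's 8 distinct rows out of 24 strategies.

8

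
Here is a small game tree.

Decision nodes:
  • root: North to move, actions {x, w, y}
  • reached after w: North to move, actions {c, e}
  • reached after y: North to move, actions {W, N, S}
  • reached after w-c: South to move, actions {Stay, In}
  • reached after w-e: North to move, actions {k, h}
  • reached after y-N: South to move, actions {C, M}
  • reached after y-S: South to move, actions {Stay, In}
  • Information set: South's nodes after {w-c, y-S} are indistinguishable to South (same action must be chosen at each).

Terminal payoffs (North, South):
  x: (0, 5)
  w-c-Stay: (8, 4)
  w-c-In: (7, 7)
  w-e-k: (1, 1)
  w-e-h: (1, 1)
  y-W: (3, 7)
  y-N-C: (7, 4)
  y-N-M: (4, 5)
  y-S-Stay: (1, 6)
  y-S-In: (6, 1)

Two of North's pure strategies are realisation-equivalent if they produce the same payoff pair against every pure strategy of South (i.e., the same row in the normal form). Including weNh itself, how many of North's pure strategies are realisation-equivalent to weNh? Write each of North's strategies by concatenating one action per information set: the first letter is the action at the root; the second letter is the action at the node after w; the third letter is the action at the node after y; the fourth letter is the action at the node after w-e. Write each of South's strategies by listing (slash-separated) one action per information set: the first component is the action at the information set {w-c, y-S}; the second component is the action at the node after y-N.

Row for weNh (columns Stay/C, Stay/M, In/C, In/M): (1,1) (1,1) (1,1) (1,1).
Under weNh, North's choice at the node after y can never be reached regardless of what South does, so varying those choices leaves every outcome unchanged.
Holding the reachable choices fixed and varying the unreachable one freely already gives 3 equivalent strategies.
Checking the remaining rows, weWk, weNk, weSk also happen to give the same payoffs in every column, bringing the total to 6: weWk, weWh, weNk, weNh, weSk, weSh.

6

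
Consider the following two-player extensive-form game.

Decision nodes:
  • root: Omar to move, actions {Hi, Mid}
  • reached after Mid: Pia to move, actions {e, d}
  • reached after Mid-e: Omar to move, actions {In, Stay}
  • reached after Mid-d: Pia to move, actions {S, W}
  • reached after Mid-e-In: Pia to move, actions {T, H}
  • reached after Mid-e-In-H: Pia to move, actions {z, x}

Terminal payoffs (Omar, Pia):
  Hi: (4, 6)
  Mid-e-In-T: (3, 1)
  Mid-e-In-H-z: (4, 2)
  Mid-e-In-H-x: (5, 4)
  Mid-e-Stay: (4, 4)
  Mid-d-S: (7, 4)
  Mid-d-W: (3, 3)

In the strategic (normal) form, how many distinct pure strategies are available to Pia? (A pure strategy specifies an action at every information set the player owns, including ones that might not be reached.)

16

Pia owns the node after Mid with actions {e, d} — two choices.
Pia owns the node after Mid-d with actions {S, W} — two choices.
Pia owns the node after Mid-e-In with actions {T, H} — two choices.
Pia owns the node after Mid-e-In-H with actions {z, x} — two choices.
A pure strategy fixes one action at each information set independently, so the count is the product 2 × 2 × 2 × 2 = 16.
(For reference, Omar has 4 pure strategies, giving a 16×4 normal-form matrix.)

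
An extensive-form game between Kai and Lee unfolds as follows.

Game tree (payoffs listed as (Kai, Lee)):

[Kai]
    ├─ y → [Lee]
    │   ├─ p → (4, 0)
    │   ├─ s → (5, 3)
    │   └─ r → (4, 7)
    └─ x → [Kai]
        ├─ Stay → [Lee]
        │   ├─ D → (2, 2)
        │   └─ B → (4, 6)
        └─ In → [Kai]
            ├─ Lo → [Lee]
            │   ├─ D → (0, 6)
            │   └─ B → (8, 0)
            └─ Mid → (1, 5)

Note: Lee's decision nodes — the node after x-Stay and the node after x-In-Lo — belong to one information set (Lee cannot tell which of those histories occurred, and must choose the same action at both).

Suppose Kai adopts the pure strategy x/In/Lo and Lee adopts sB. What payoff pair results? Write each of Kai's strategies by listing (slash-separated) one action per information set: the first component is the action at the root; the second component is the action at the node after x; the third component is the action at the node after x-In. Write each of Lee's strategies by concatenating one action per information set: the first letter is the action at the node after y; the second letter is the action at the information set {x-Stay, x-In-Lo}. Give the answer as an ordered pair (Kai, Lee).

(8, 0)

Trace the play path from the root:
  Kai plays x
  Kai plays In at [x]
  Kai plays Lo at [x-In]
  Lee plays B at [x-In-Lo]
→ terminal payoff (8, 0).
(Lee's choice at the node after y is never reached on this path, so it doesn't affect the outcome.)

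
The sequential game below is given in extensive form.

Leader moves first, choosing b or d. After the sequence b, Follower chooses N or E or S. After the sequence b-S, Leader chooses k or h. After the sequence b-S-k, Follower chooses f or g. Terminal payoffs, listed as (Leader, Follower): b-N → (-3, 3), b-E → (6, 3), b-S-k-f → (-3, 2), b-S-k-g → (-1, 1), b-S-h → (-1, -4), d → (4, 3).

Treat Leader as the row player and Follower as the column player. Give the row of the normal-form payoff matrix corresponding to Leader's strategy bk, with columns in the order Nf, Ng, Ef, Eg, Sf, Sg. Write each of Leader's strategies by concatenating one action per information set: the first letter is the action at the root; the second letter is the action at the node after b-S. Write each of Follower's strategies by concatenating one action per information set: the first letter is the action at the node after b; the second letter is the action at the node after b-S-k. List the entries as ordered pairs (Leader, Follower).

(-3,3) (-3,3) (6,3) (6,3) (-3,2) (-1,1)

vs Nf: Leader plays b → Follower plays N at [b] → (-3, 3)
vs Ng: Leader plays b → Follower plays N at [b] → (-3, 3)
vs Ef: Leader plays b → Follower plays E at [b] → (6, 3)
vs Eg: Leader plays b → Follower plays E at [b] → (6, 3)
vs Sf: Leader plays b → Follower plays S at [b] → Leader plays k at [b-S] → Follower plays f at [b-S-k] → (-3, 2)
vs Sg: Leader plays b → Follower plays S at [b] → Leader plays k at [b-S] → Follower plays g at [b-S-k] → (-1, 1)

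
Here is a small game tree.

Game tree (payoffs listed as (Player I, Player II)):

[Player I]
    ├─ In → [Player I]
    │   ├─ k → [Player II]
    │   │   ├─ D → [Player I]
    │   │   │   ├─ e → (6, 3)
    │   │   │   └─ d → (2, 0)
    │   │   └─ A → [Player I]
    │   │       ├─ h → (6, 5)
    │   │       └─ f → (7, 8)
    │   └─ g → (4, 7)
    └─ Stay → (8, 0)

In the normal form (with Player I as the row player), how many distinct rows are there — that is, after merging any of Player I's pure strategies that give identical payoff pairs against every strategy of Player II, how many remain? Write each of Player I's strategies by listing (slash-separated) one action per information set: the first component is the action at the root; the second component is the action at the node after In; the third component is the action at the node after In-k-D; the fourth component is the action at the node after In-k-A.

Player I has 16 pure strategies: In/k/e/h, In/k/e/f, In/k/d/h, In/k/d/f, In/g/e/h, In/g/e/f, In/g/d/h, In/g/d/f, Stay/k/e/h, Stay/k/e/f, Stay/k/d/h, Stay/k/d/f, Stay/g/e/h, Stay/g/e/f, Stay/g/d/h, Stay/g/d/f. Columns: D, A.
{In/k/e/h} → row (6,3) (6,5)
{In/k/e/f} → row (6,3) (7,8)
{In/k/d/h} → row (2,0) (6,5)
{In/k/d/f} → row (2,0) (7,8)
{In/g/e/h, In/g/e/f, In/g/d/h, In/g/d/f} → row (4,7) (4,7)
{Stay/k/e/h, Stay/k/e/f, Stay/k/d/h, Stay/k/d/f, Stay/g/e/h, Stay/g/e/f, Stay/g/d/h, Stay/g/d/f} → row (8,0) (8,0)
That's 6 distinct rows out of 16 strategies.

6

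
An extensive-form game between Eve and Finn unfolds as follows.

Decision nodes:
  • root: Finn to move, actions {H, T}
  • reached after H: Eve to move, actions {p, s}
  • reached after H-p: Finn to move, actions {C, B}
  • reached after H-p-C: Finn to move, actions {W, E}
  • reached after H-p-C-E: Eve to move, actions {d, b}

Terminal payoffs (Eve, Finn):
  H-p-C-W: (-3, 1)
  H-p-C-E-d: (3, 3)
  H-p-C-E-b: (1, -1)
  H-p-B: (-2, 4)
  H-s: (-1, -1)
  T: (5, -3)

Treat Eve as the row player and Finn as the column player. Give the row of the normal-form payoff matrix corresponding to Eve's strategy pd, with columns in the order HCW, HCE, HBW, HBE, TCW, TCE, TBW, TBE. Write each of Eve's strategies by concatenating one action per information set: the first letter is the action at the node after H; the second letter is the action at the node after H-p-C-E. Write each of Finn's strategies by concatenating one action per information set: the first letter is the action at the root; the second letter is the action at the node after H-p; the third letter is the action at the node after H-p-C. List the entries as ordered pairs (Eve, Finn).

(-3,1) (3,3) (-2,4) (-2,4) (5,-3) (5,-3) (5,-3) (5,-3)

vs HCW: Finn plays H → Eve plays p at [H] → Finn plays C at [H-p] → Finn plays W at [H-p-C] → (-3, 1)
vs HCE: Finn plays H → Eve plays p at [H] → Finn plays C at [H-p] → Finn plays E at [H-p-C] → Eve plays d at [H-p-C-E] → (3, 3)
vs HBW: Finn plays H → Eve plays p at [H] → Finn plays B at [H-p] → (-2, 4)
vs HBE: Finn plays H → Eve plays p at [H] → Finn plays B at [H-p] → (-2, 4)
vs TCW: Finn plays T → (5, -3)
vs TCE: Finn plays T → (5, -3)
vs TBW: Finn plays T → (5, -3)
vs TBE: Finn plays T → (5, -3)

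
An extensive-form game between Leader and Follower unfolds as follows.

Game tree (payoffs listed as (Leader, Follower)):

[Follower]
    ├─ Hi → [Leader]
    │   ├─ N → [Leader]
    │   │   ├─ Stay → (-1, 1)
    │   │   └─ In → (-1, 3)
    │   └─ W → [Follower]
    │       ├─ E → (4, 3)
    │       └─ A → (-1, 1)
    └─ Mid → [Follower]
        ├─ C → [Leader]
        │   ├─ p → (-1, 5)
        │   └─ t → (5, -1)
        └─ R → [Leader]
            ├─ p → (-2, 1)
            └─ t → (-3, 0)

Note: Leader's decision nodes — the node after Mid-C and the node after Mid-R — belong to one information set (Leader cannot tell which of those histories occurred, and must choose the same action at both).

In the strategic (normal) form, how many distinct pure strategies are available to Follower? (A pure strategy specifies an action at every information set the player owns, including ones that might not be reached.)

Follower owns the root with actions {Hi, Mid} — two choices.
Follower owns the node after Mid with actions {C, R} — two choices.
Follower owns the node after Hi-W with actions {E, A} — two choices.
A pure strategy fixes one action at each information set independently, so the count is the product 2 × 2 × 2 = 8.

8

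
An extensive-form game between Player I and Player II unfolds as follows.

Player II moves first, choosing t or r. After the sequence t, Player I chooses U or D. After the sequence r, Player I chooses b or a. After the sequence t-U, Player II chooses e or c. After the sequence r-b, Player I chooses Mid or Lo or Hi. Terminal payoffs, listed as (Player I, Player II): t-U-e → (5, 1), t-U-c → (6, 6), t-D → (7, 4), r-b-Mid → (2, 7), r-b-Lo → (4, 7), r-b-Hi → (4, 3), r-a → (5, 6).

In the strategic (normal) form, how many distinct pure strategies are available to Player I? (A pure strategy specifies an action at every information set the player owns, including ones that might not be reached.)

Player I owns the node after t with actions {U, D} — two choices.
Player I owns the node after r with actions {b, a} — two choices.
Player I owns the node after r-b with actions {Mid, Lo, Hi} — three choices.
A pure strategy fixes one action at each information set independently, so the count is the product 2 × 2 × 3 = 12.
(For reference, Player II has 4 pure strategies, giving a 12×4 normal-form matrix.)

12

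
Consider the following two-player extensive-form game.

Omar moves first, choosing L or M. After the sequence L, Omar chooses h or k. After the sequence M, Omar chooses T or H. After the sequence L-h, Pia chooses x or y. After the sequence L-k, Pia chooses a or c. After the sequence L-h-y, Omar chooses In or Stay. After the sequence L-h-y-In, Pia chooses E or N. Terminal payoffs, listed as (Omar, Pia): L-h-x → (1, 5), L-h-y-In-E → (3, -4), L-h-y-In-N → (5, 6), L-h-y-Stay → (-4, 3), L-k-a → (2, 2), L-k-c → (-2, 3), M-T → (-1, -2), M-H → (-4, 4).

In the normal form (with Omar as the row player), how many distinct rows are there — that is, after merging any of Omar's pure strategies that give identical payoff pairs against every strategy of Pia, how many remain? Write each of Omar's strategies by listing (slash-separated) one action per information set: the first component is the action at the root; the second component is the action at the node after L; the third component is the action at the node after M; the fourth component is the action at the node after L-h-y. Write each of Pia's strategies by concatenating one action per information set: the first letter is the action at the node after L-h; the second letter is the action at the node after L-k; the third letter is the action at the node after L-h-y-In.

5

Omar has 16 pure strategies: L/h/T/In, L/h/T/Stay, L/h/H/In, L/h/H/Stay, L/k/T/In, L/k/T/Stay, L/k/H/In, L/k/H/Stay, M/h/T/In, M/h/T/Stay, M/h/H/In, M/h/H/Stay, M/k/T/In, M/k/T/Stay, M/k/H/In, M/k/H/Stay. Columns: xaE, xaN, xcE, xcN, yaE, yaN, ycE, ycN.
{L/h/T/In, L/h/H/In} → row (1,5) (1,5) (1,5) (1,5) (3,-4) (5,6) (3,-4) (5,6)
{L/h/T/Stay, L/h/H/Stay} → row (1,5) (1,5) (1,5) (1,5) (-4,3) (-4,3) (-4,3) (-4,3)
{L/k/T/In, L/k/T/Stay, L/k/H/In, L/k/H/Stay} → row (2,2) (2,2) (-2,3) (-2,3) (2,2) (2,2) (-2,3) (-2,3)
{M/h/T/In, M/h/T/Stay, M/k/T/In, M/k/T/Stay} → row (-1,-2) (-1,-2) (-1,-2) (-1,-2) (-1,-2) (-1,-2) (-1,-2) (-1,-2)
{M/h/H/In, M/h/H/Stay, M/k/H/In, M/k/H/Stay} → row (-4,4) (-4,4) (-4,4) (-4,4) (-4,4) (-4,4) (-4,4) (-4,4)
That's 5 distinct rows out of 16 strategies.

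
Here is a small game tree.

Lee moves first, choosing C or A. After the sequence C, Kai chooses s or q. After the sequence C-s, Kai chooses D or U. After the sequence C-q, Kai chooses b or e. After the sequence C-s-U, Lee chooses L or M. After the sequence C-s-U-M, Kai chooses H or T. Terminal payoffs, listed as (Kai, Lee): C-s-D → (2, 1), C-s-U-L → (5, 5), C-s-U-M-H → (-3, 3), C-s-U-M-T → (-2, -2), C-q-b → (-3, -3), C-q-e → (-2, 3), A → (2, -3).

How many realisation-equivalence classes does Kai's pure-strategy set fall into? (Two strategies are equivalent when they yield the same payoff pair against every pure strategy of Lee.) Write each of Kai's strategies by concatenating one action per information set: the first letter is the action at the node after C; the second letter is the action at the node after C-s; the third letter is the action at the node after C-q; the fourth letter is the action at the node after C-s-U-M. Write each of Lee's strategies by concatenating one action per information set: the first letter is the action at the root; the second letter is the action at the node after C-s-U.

Kai has 16 pure strategies: sDbH, sDbT, sDeH, sDeT, sUbH, sUbT, sUeH, sUeT, qDbH, qDbT, qDeH, qDeT, qUbH, qUbT, qUeH, qUeT. Columns: CL, CM, AL, AM.
{sDbH, sDbT, sDeH, sDeT} → row (2,1) (2,1) (2,-3) (2,-3)
{sUbH, sUeH} → row (5,5) (-3,3) (2,-3) (2,-3)
{sUbT, sUeT} → row (5,5) (-2,-2) (2,-3) (2,-3)
{qDbH, qDbT, qUbH, qUbT} → row (-3,-3) (-3,-3) (2,-3) (2,-3)
{qDeH, qDeT, qUeH, qUeT} → row (-2,3) (-2,3) (2,-3) (2,-3)
That's 5 distinct rows out of 16 strategies.

5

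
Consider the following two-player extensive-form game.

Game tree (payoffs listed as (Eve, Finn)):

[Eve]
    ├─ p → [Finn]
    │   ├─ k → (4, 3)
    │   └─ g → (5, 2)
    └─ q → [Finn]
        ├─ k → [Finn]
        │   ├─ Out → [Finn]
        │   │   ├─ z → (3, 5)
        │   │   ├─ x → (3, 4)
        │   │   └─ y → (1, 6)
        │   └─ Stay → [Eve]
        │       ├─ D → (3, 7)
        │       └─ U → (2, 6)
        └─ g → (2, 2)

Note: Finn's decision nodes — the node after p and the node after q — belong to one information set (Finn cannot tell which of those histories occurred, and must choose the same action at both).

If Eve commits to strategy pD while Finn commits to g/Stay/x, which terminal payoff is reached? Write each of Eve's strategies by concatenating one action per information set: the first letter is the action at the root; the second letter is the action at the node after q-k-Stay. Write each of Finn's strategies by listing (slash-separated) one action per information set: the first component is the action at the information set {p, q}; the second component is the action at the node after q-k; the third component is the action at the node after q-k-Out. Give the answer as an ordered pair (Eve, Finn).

(5, 2)

Trace the play path from the root:
  Eve plays p
  Finn plays g at [p]
→ terminal payoff (5, 2).
(Eve's choice at the node after q-k-Stay is never reached on this path, so it doesn't affect the outcome.)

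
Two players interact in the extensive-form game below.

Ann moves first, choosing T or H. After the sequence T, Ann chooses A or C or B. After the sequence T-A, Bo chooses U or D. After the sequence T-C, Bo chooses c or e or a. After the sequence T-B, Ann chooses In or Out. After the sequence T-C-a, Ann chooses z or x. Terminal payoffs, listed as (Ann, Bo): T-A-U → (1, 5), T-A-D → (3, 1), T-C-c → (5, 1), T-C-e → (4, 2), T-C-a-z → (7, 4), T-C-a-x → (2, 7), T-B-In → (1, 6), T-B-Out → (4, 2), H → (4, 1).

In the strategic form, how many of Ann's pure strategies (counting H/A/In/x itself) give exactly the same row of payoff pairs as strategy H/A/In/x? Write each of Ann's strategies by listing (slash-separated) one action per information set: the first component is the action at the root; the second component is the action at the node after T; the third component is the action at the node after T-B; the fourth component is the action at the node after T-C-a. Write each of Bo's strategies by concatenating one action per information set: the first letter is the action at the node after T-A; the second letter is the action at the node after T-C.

12

Row for H/A/In/x (columns Uc, Ue, Ua, Dc, De, Da): (4,1) (4,1) (4,1) (4,1) (4,1) (4,1).
Under H/A/In/x, Ann's choice at the node after T and at the node after T-B and at the node after T-C-a can never be reached regardless of what Bo does, so varying those choices leaves every outcome unchanged.
Holding the reachable choices fixed and varying the unreachable ones freely already gives 3 × 2 × 2 = 12 equivalent strategies.
No other strategy reproduces this row, so those 12 are the full class: H/A/In/z, H/A/In/x, H/A/Out/z, H/A/Out/x, H/C/In/z, H/C/In/x, H/C/Out/z, H/C/Out/x, H/B/In/z, H/B/In/x, H/B/Out/z, H/B/Out/x.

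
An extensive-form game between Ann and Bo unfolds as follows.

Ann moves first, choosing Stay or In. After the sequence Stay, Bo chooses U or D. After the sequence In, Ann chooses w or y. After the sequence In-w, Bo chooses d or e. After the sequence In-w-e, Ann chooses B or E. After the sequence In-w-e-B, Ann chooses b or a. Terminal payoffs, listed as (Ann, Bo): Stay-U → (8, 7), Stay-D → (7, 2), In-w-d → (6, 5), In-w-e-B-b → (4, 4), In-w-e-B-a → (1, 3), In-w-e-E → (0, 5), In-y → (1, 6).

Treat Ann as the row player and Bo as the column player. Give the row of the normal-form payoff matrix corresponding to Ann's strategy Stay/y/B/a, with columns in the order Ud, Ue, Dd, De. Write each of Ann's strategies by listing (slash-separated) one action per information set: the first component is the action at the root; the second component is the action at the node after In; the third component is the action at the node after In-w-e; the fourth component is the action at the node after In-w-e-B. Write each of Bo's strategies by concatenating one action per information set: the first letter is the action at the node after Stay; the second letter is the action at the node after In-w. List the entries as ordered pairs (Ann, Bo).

vs Ud: Ann plays Stay → Bo plays U at [Stay] → (8, 7)
vs Ue: Ann plays Stay → Bo plays U at [Stay] → (8, 7)
vs Dd: Ann plays Stay → Bo plays D at [Stay] → (7, 2)
vs De: Ann plays Stay → Bo plays D at [Stay] → (7, 2)

(8,7) (8,7) (7,2) (7,2)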